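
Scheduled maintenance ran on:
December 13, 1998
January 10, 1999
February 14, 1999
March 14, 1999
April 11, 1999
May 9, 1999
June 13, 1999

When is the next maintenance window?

All dates are Sundays, 28, 35, 28, 28, 28, 35 days apart.
Specifically, the 2nd Sunday of each month.
2nd Sunday of July 1999: July 11, 1999.

July 11, 1999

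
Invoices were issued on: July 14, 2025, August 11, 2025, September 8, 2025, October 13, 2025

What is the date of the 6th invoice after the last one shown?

April 13, 2026

Gaps: 28, 28, 35 days — a mix of 28 and 35. Every date is a Monday.
Each is the 2nd Monday of its month.
2nd Monday of November 2025: November 10, 2025.
December 2025 — 2nd Monday is December 8, 2025.
January 2026 — 2nd Monday is January 12, 2026.
February 2026 — 2nd Monday is February 9, 2026.
March 2026 — 2nd Monday is March 9, 2026.
April 2026 — 2nd Monday is April 13, 2026.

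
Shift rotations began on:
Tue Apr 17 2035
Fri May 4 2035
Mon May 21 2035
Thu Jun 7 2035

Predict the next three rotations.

Gaps between consecutive events: 17, 17, 17 days — a constant 17-day interval.
Thu Jun 7 2035 + 17 days = Sun Jun 24 2035.
Sun Jun 24 2035 + 17 days = Wed Jul 11 2035.
Wed Jul 11 2035 + 17 days = Sat Jul 28 2035.

Sun Jun 24 2035, Wed Jul 11 2035, Sat Jul 28 2035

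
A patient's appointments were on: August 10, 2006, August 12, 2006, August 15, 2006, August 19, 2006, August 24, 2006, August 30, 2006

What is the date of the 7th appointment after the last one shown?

November 8, 2006

Intervals are 2, 3, 4, 5, 6 days — an arithmetic progression with common difference 1.
Next gap: 7 days. August 30, 2006 + 7 days = September 6, 2006.
Next gap: 8 days. September 6, 2006 + 8 days = September 14, 2006.
Next gap: 9 days. September 14, 2006 + 9 days = September 23, 2006.
Next gap: 10 days. September 23, 2006 + 10 days = October 3, 2006.
Next gap: 11 days. October 3, 2006 + 11 days = October 14, 2006.
Next gap: 12 days. October 14, 2006 + 12 days = October 26, 2006.
Next gap: 13 days. October 26, 2006 + 13 days = November 8, 2006.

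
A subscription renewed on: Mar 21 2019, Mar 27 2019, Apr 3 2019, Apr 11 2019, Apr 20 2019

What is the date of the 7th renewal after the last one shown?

Jul 20 2019

Intervals are 6, 7, 8, 9 days — an arithmetic progression with common difference 1.
Next gap: 10 days. Apr 20 2019 + 10 days = Apr 30 2019.
Next gap: 11 days. Apr 30 2019 + 11 days = May 11 2019.
Next gap: 12 days. May 11 2019 + 12 days = May 23 2019.
Next gap: 13 days. May 23 2019 + 13 days = Jun 5 2019.
Next gap: 14 days. Jun 5 2019 + 14 days = Jun 19 2019.
Next gap: 15 days. Jun 19 2019 + 15 days = Jul 4 2019.
Next gap: 16 days. Jul 4 2019 + 16 days = Jul 20 2019.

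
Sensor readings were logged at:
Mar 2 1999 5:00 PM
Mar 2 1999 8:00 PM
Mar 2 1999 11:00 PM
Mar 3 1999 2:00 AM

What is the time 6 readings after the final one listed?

Mar 3 1999 8:00 PM

The interval is a steady 3 hours (3, 3, 3).
Mar 3 1999 2:00 AM + 3 h = Mar 3 1999 5:00 AM.
Mar 3 1999 5:00 AM + 3 h = Mar 3 1999 8:00 AM.
Mar 3 1999 8:00 AM + 3 h = Mar 3 1999 11:00 AM.
Mar 3 1999 11:00 AM + 3 h = Mar 3 1999 2:00 PM.
Mar 3 1999 2:00 PM + 3 h = Mar 3 1999 5:00 PM.
Mar 3 1999 5:00 PM + 3 h = Mar 3 1999 8:00 PM.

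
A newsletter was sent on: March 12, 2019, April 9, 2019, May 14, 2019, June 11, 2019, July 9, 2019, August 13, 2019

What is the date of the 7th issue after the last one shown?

These are Tuesdays at 28- or 35-day spacing (28, 35, 28, 28, 35).
The pattern: 2nd Tuesday of the month.
September 2019 — 2nd Tuesday is September 10, 2019.
2nd Tuesday of October 2019: October 8, 2019.
November 2019 — 2nd Tuesday is November 12, 2019.
2nd Tuesday of December 2019: December 10, 2019.
January 2020 — 2nd Tuesday is January 14, 2020.
February 2020 — 2nd Tuesday is February 11, 2020.
March 2020 — 2nd Tuesday is March 10, 2020.

March 10, 2020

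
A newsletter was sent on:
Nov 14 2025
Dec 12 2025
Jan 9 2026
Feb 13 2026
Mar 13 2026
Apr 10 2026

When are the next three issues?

May 8 2026, Jun 12 2026, Jul 10 2026

These are Fridays at 28- or 35-day spacing (28, 28, 35, 28, 28).
The pattern: 2nd Friday of the month.
May 2026 — 2nd Friday is May 8 2026.
June 2026 — 2nd Friday is Jun 12 2026.
July 2026 — 2nd Friday is Jul 10 2026.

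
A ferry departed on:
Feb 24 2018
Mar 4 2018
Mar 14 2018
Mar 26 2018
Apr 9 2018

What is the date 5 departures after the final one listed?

Gaps: 8, 10, 12, 14 days — each gap is 2 larger than the previous one.
Next gap: 16 days. Apr 9 2018 + 16 days = Apr 25 2018.
Next gap: 18 days. Apr 25 2018 + 18 days = May 13 2018.
Next gap: 20 days. May 13 2018 + 20 days = Jun 2 2018.
Next gap: 22 days. Jun 2 2018 + 22 days = Jun 24 2018.
Next gap: 24 days. Jun 24 2018 + 24 days = Jul 18 2018.

Jul 18 2018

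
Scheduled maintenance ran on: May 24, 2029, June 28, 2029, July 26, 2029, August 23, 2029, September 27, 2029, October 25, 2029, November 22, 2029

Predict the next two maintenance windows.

All dates are Thursdays, 35, 28, 28, 35, 28, 28 days apart.
Specifically, the 4th Thursday of each month.
4th Thursday of December 2029: December 27, 2029.
January 2030 — 4th Thursday is January 24, 2030.

December 27, 2029; January 24, 2030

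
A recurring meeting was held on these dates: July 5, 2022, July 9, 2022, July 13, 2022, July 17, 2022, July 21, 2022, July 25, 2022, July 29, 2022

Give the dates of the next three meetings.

August 2, 2022; August 6, 2022; August 10, 2022

Gaps between consecutive events: 4, 4, 4, 4, 4, 4 days — a constant 4-day interval.
July 29, 2022 + 4 days = August 2, 2022.
August 2, 2022 + 4 days = August 6, 2022.
August 6, 2022 + 4 days = August 10, 2022.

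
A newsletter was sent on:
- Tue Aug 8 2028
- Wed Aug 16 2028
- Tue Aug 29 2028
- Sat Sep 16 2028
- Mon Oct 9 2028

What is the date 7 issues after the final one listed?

Mon Aug 6 2029

The spacing grows by 5 each time: 8, 13, 18, 23 days.
Next gap: 28 days. Mon Oct 9 2028 + 28 days = Mon Nov 6 2028.
Next gap: 33 days. Mon Nov 6 2028 + 33 days = Sat Dec 9 2028.
Next gap: 38 days. Sat Dec 9 2028 + 38 days = Tue Jan 16 2029.
Next gap: 43 days. Tue Jan 16 2029 + 43 days = Wed Feb 28 2029.
Next gap: 48 days. Wed Feb 28 2029 + 48 days = Tue Apr 17 2029.
Next gap: 53 days. Tue Apr 17 2029 + 53 days = Sat Jun 9 2029.
Next gap: 58 days. Sat Jun 9 2029 + 58 days = Mon Aug 6 2029.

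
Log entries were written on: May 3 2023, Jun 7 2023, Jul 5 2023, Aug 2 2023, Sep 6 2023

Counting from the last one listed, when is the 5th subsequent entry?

Feb 7 2024

These are Wednesdays at 28- or 35-day spacing (35, 28, 28, 35).
The pattern: 1st Wednesday of the month.
1st Wednesday of October 2023: Oct 4 2023.
November 2023 — 1st Wednesday is Nov 1 2023.
December 2023 — 1st Wednesday is Dec 6 2023.
January 2024 — 1st Wednesday is Jan 3 2024.
1st Wednesday of February 2024: Feb 7 2024.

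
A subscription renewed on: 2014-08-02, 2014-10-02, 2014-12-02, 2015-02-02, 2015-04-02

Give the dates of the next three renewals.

2015-06-02, 2015-08-02, 2015-10-02

Each date is the 2nd; the gaps (61, 61, 62, 59) track the month lengths.
The rule is the 2nd of every 2 months.
June 2015: 2015-06-02.
August 2015: 2015-08-02.
October 2015: 2015-10-02.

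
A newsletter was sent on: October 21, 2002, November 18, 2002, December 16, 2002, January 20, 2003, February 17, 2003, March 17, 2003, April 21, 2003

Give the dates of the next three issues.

Gaps: 28, 28, 35, 28, 28, 35 days — a mix of 28 and 35. Every date is a Monday.
Each is the 3rd Monday of its month.
3rd Monday of May 2003: May 19, 2003.
3rd Monday of June 2003: June 16, 2003.
July 2003 — 3rd Monday is July 21, 2003.

May 19, 2003; June 16, 2003; July 21, 2003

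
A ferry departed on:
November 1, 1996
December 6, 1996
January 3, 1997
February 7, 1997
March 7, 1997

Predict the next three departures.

April 4, 1997; May 2, 1997; June 6, 1997

All dates are Fridays, 35, 28, 35, 28 days apart.
Specifically, the 1st Friday of each month.
April 1997 — 1st Friday is April 4, 1997.
1st Friday of May 1997: May 2, 1997.
June 1997 — 1st Friday is June 6, 1997.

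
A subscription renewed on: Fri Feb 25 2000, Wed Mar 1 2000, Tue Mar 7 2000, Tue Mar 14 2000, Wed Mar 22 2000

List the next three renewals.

Gaps: 5, 6, 7, 8 days — each gap is 1 larger than the previous one.
Next gap: 9 days. Wed Mar 22 2000 + 9 days = Fri Mar 31 2000.
Next gap: 10 days. Fri Mar 31 2000 + 10 days = Mon Apr 10 2000.
Next gap: 11 days. Mon Apr 10 2000 + 11 days = Fri Apr 21 2000.

Fri Mar 31 2000, Mon Apr 10 2000, Fri Apr 21 2000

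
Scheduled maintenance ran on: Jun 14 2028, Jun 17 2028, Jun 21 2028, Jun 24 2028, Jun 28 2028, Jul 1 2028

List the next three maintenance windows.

Jul 5 2028, Jul 8 2028, Jul 12 2028

The gap pattern 3, 4, 3, 4, 3 repeats every 2 events.
These are the Wednesdays and Saturdays of each week.
Next Wednesday: Jul 5 2028.
The following Saturday is Jul 8 2028.
Next Wednesday: Jul 12 2028.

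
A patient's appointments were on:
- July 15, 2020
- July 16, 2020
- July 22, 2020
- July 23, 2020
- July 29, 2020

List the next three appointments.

Every event lands on a Wednesday or Thursday (gaps cycle 1, 6, 1, 6).
So the schedule is: every Wednesday and Thursday.
Next Thursday: July 30, 2020.
Next Wednesday: August 5, 2020.
The following Thursday is August 6, 2020.

July 30, 2020; August 5, 2020; August 6, 2020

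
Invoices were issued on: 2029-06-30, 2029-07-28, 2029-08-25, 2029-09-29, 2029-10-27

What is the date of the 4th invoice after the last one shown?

All Saturdays; the gaps (28, 28, 35, 28) vary with month length.
This is the last Saturday of each month.
November 2029 ends with Saturday 2029-11-24.
December 2029 ends with Saturday 2029-12-29.
January 2030 ends with Saturday 2030-01-26.
February 2030 ends with Saturday 2030-02-23.

2030-02-23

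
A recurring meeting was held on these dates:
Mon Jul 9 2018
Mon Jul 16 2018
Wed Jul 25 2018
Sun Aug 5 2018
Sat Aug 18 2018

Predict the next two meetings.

The spacing grows by 2 each time: 7, 9, 11, 13 days.
Next gap: 15 days. Sat Aug 18 2018 + 15 days = Sun Sep 2 2018.
Next gap: 17 days. Sun Sep 2 2018 + 17 days = Wed Sep 19 2018.

Sun Sep 2 2018, Wed Sep 19 2018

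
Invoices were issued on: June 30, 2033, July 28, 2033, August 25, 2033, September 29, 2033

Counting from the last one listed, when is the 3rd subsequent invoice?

December 29, 2033

Every date is a Thursday; gaps 28, 28, 35 days.
Each is the last Thursday of its month (at least one falls on the 29th or later, ruling out '4th Thursday').
Last Thursday of October 2033: October 27, 2033.
November 2033 ends with Thursday November 24, 2033.
Last Thursday of December 2033: December 29, 2033.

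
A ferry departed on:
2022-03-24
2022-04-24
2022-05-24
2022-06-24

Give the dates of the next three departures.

2022-07-24, 2022-08-24, 2022-09-24

Each date is the 24th; the gaps (31, 30, 31) track the month lengths.
The rule is the 24th of each month.
Next: July 2022 → 2022-07-24.
Next: August 2022 → 2022-08-24.
September 2022: 2022-09-24.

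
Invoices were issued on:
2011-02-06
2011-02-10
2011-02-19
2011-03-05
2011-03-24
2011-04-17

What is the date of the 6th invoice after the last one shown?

The spacing grows by 5 each time: 4, 9, 14, 19, 24 days.
Next gap: 29 days. 2011-04-17 + 29 days = 2011-05-16.
Next gap: 34 days. 2011-05-16 + 34 days = 2011-06-19.
Next gap: 39 days. 2011-06-19 + 39 days = 2011-07-28.
Next gap: 44 days. 2011-07-28 + 44 days = 2011-09-10.
Next gap: 49 days. 2011-09-10 + 49 days = 2011-10-29.
Next gap: 54 days. 2011-10-29 + 54 days = 2011-12-22.

2011-12-22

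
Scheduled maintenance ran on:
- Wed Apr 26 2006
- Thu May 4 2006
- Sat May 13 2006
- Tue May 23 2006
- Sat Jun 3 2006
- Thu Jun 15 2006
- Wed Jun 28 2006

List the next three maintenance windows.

Wed Jul 12 2006, Thu Jul 27 2006, Sat Aug 12 2006

Intervals are 8, 9, 10, 11, 12, 13 days — an arithmetic progression with common difference 1.
Next gap: 14 days. Wed Jun 28 2006 + 14 days = Wed Jul 12 2006.
Next gap: 15 days. Wed Jul 12 2006 + 15 days = Thu Jul 27 2006.
Next gap: 16 days. Thu Jul 27 2006 + 16 days = Sat Aug 12 2006.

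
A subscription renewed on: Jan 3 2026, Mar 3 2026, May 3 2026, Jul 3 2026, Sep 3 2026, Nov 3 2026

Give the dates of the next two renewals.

Jan 3 2027, Mar 3 2027

The day-of-month is always 3 (59, 61, 61, 62, 61 days between events).
So this recurs on the 3rd of every 2 months.
January 2027: Jan 3 2027.
March 2027: Mar 3 2027.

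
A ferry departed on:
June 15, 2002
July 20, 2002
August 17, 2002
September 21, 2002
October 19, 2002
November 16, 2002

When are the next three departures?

December 21, 2002; January 18, 2003; February 15, 2003

All dates are Saturdays, 35, 28, 35, 28, 28 days apart.
Specifically, the 3rd Saturday of each month.
3rd Saturday of December 2002: December 21, 2002.
3rd Saturday of January 2003: January 18, 2003.
February 2003 — 3rd Saturday is February 15, 2003.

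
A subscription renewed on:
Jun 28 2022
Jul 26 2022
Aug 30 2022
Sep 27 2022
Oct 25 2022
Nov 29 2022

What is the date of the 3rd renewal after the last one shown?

Feb 28 2023

Every date is a Tuesday; gaps 28, 35, 28, 28, 35 days.
Each is the last Tuesday of its month (at least one falls on the 29th or later, ruling out '4th Tuesday').
December 2022 ends with Tuesday Dec 27 2022.
Last Tuesday of January 2023: Jan 31 2023.
February 2023 ends with Tuesday Feb 28 2023.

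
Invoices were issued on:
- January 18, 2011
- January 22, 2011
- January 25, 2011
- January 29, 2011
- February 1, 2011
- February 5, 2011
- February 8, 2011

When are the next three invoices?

Gaps: 4, 3, 4, 3, 4, 3 days — not constant, but cyclic with period 2.
The events fall on every Tuesday and Saturday.
Next Saturday: February 12, 2011.
Next Tuesday: February 15, 2011.
The following Saturday is February 19, 2011.

February 12, 2011; February 15, 2011; February 19, 2011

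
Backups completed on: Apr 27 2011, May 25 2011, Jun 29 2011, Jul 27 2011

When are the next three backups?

Every date is a Wednesday; gaps 28, 35, 28 days.
Each is the last Wednesday of its month (at least one falls on the 29th or later, ruling out '4th Wednesday').
Last Wednesday of August 2011: Aug 31 2011.
Last Wednesday of September 2011: Sep 28 2011.
October 2011 ends with Wednesday Oct 26 2011.

Aug 31 2011, Sep 28 2011, Oct 26 2011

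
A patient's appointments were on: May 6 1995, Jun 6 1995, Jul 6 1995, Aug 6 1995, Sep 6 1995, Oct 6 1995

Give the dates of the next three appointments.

Nov 6 1995, Dec 6 1995, Jan 6 1996

Gaps: 31, 30, 31, 31, 30 days — not constant. Every event is on the 6th of the month.
Pattern: the 6th of each month.
November 1995: Nov 6 1995.
December 1995: Dec 6 1995.
Next: January 1996 → Jan 6 1996.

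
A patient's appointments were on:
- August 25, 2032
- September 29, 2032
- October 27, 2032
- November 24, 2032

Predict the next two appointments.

These are Wednesdays with 35, 28, 28-day gaps.
Each is the final Wednesday of its month — September 29, 2032 is past the 28th, so '4th Wednesday' doesn't fit.
December 2032 ends with Wednesday December 29, 2032.
January 2033 ends with Wednesday January 26, 2033.

December 29, 2032; January 26, 2033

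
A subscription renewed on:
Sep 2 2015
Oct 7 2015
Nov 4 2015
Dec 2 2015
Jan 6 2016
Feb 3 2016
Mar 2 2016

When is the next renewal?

Apr 6 2016

Gaps: 35, 28, 28, 35, 28, 28 days — a mix of 28 and 35. Every date is a Wednesday.
Each is the 1st Wednesday of its month.
1st Wednesday of April 2016: Apr 6 2016.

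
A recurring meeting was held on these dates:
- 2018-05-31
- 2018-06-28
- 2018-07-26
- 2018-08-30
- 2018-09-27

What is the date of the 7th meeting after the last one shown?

2019-04-25

These are Thursdays with 28, 28, 35, 28-day gaps.
Each is the final Thursday of its month — 2018-05-31 is past the 28th, so '4th Thursday' doesn't fit.
Last Thursday of October 2018: 2018-10-25.
November 2018 ends with Thursday 2018-11-29.
Last Thursday of December 2018: 2018-12-27.
January 2019 ends with Thursday 2019-01-31.
Last Thursday of February 2019: 2019-02-28.
March 2019 ends with Thursday 2019-03-28.
April 2019 ends with Thursday 2019-04-25.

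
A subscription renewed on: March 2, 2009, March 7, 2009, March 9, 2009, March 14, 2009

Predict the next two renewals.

Gaps: 5, 2, 5 days — not constant, but cyclic with period 2.
The events fall on every Monday and Saturday.
The following Monday is March 16, 2009.
The following Saturday is March 21, 2009.

March 16, 2009; March 21, 2009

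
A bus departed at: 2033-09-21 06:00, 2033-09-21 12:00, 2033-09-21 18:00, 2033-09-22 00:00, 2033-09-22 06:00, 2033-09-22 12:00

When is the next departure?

Spacing: 6, 6, 6, 6, 6 h — constant 6 h.
2033-09-22 12:00 + 6 h = 2033-09-22 18:00.

2033-09-22 18:00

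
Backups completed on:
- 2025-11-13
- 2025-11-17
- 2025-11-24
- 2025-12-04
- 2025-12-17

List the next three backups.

Intervals are 4, 7, 10, 13 days — an arithmetic progression with common difference 3.
Next gap: 16 days. 2025-12-17 + 16 days = 2026-01-02.
Next gap: 19 days. 2026-01-02 + 19 days = 2026-01-21.
Next gap: 22 days. 2026-01-21 + 22 days = 2026-02-12.

2026-01-02, 2026-01-21, 2026-02-12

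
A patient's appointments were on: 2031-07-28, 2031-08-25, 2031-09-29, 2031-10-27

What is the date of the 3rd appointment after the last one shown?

Every date is a Monday; gaps 28, 35, 28 days.
Each is the last Monday of its month (at least one falls on the 29th or later, ruling out '4th Monday').
Last Monday of November 2031: 2031-11-24.
December 2031 ends with Monday 2031-12-29.
January 2032 ends with Monday 2032-01-26.

2032-01-26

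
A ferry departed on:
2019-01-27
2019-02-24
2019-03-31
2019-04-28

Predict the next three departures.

2019-05-26, 2019-06-30, 2019-07-28

All Sundays; the gaps (28, 35, 28) vary with month length.
This is the last Sunday of each month.
Last Sunday of May 2019: 2019-05-26.
Last Sunday of June 2019: 2019-06-30.
Last Sunday of July 2019: 2019-07-28.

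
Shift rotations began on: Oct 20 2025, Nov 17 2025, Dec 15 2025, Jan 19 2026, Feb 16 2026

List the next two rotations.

Mar 16 2026, Apr 20 2026

All dates are Mondays, 28, 28, 35, 28 days apart.
Specifically, the 3rd Monday of each month.
3rd Monday of March 2026: Mar 16 2026.
April 2026 — 3rd Monday is Apr 20 2026.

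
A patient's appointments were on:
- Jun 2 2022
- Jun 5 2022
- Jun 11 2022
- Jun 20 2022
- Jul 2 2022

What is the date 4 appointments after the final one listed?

Intervals are 3, 6, 9, 12 days — an arithmetic progression with common difference 3.
Next gap: 15 days. Jul 2 2022 + 15 days = Jul 17 2022.
Next gap: 18 days. Jul 17 2022 + 18 days = Aug 4 2022.
Next gap: 21 days. Aug 4 2022 + 21 days = Aug 25 2022.
Next gap: 24 days. Aug 25 2022 + 24 days = Sep 18 2022.

Sep 18 2022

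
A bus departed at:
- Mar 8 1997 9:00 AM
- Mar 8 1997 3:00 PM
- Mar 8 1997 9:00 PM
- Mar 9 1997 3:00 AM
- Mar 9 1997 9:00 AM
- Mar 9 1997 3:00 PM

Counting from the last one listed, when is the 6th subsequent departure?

The interval is a steady 6 hours (6, 6, 6, 6, 6).
Mar 9 1997 3:00 PM + 6 h = Mar 9 1997 9:00 PM.
Mar 9 1997 9:00 PM + 6 h = Mar 10 1997 3:00 AM.
Mar 10 1997 3:00 AM + 6 h = Mar 10 1997 9:00 AM.
Mar 10 1997 9:00 AM + 6 h = Mar 10 1997 3:00 PM.
Mar 10 1997 3:00 PM + 6 h = Mar 10 1997 9:00 PM.
Mar 10 1997 9:00 PM + 6 h = Mar 11 1997 3:00 AM.

Mar 11 1997 3:00 AM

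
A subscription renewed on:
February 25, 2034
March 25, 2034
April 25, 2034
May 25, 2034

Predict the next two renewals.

Gaps: 28, 31, 30 days — not constant. Every event is on the 25th of the month.
Pattern: the 25th of each month.
June 2034: June 25, 2034.
Next: July 2034 → July 25, 2034.

June 25, 2034; July 25, 2034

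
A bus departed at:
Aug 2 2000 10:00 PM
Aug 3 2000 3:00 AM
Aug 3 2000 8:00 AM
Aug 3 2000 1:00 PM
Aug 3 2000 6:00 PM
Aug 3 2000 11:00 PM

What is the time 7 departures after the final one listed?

Spacing: 5, 5, 5, 5, 5 h — constant 5 h.
Aug 3 2000 11:00 PM + 5 h = Aug 4 2000 4:00 AM.
Aug 4 2000 4:00 AM + 5 h = Aug 4 2000 9:00 AM.
Aug 4 2000 9:00 AM + 5 h = Aug 4 2000 2:00 PM.
Aug 4 2000 2:00 PM + 5 h = Aug 4 2000 7:00 PM.
Aug 4 2000 7:00 PM + 5 h = Aug 5 2000 12:00 AM.
Aug 5 2000 12:00 AM + 5 h = Aug 5 2000 5:00 AM.
Aug 5 2000 5:00 AM + 5 h = Aug 5 2000 10:00 AM.

Aug 5 2000 10:00 AM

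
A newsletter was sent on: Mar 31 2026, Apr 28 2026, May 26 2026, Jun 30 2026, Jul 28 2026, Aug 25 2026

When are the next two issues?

These are Tuesdays with 28, 28, 35, 28, 28-day gaps.
Each is the final Tuesday of its month — Mar 31 2026 is past the 28th, so '4th Tuesday' doesn't fit.
September 2026 ends with Tuesday Sep 29 2026.
October 2026 ends with Tuesday Oct 27 2026.

Sep 29 2026, Oct 27 2026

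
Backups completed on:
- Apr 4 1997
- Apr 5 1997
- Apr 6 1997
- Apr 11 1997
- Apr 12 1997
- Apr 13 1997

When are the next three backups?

Apr 18 1997, Apr 19 1997, Apr 20 1997

Gaps: 1, 1, 5, 1, 1 days — not constant, but cyclic with period 3.
The events fall on every Friday, Saturday and Sunday.
Next Friday: Apr 18 1997.
The following Saturday is Apr 19 1997.
The following Sunday is Apr 20 1997.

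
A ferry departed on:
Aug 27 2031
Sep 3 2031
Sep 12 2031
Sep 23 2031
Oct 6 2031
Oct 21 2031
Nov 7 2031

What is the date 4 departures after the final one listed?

The spacing grows by 2 each time: 7, 9, 11, 13, 15, 17 days.
Next gap: 19 days. Nov 7 2031 + 19 days = Nov 26 2031.
Next gap: 21 days. Nov 26 2031 + 21 days = Dec 17 2031.
Next gap: 23 days. Dec 17 2031 + 23 days = Jan 9 2032.
Next gap: 25 days. Jan 9 2032 + 25 days = Feb 3 2032.

Feb 3 2032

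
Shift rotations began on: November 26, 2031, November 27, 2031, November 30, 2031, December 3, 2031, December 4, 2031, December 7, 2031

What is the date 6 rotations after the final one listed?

Gaps: 1, 3, 3, 1, 3 days — not constant, but cyclic with period 3.
The events fall on every Wednesday, Thursday and Sunday.
The following Wednesday is December 10, 2031.
The following Thursday is December 11, 2031.
The following Sunday is December 14, 2031.
Next Wednesday: December 17, 2031.
Next Thursday: December 18, 2031.
Next Sunday: December 21, 2031.

December 21, 2031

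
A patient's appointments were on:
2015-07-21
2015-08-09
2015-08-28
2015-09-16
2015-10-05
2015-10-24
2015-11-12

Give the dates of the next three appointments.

2015-12-01, 2015-12-20, 2016-01-08

Every event comes 19 days after the last (19, 19, 19, 19, 19, 19).
2015-11-12 + 19 days = 2015-12-01.
2015-12-01 + 19 days = 2015-12-20.
2015-12-20 + 19 days = 2016-01-08.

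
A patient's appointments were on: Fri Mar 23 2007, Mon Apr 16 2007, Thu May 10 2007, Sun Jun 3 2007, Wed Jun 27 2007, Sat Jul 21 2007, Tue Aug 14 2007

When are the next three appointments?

Fri Sep 7 2007, Mon Oct 1 2007, Thu Oct 25 2007

The spacing is 24, 24, 24, 24, 24, 24 days — always 24 days.
Tue Aug 14 2007 + 24 days = Fri Sep 7 2007.
Fri Sep 7 2007 + 24 days = Mon Oct 1 2007.
Mon Oct 1 2007 + 24 days = Thu Oct 25 2007.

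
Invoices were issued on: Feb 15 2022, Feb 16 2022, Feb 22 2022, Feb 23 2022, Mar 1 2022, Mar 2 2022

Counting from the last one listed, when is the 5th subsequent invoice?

The gap pattern 1, 6, 1, 6, 1 repeats every 2 events.
These are the Tuesdays and Wednesdays of each week.
Next Tuesday: Mar 8 2022.
Next Wednesday: Mar 9 2022.
Next Tuesday: Mar 15 2022.
Next Wednesday: Mar 16 2022.
Next Tuesday: Mar 22 2022.

Mar 22 2022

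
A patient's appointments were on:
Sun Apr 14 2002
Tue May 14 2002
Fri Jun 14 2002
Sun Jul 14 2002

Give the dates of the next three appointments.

Each date is the 14th; the gaps (30, 31, 30) track the month lengths.
The rule is the 14th of each month.
August 2002: Wed Aug 14 2002.
Next: September 2002 → Sat Sep 14 2002.
Next: October 2002 → Mon Oct 14 2002.

Wed Aug 14 2002, Sat Sep 14 2002, Mon Oct 14 2002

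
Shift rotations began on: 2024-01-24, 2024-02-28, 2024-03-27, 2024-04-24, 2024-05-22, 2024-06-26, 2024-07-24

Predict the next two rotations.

These are Wednesdays at 28- or 35-day spacing (35, 28, 28, 28, 35, 28).
The pattern: 4th Wednesday of the month.
August 2024 — 4th Wednesday is 2024-08-28.
September 2024 — 4th Wednesday is 2024-09-25.

2024-08-28, 2024-09-25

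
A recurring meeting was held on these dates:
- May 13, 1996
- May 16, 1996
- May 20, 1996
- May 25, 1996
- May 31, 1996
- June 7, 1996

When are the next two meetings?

Intervals are 3, 4, 5, 6, 7 days — an arithmetic progression with common difference 1.
Next gap: 8 days. June 7, 1996 + 8 days = June 15, 1996.
Next gap: 9 days. June 15, 1996 + 9 days = June 24, 1996.

June 15, 1996; June 24, 1996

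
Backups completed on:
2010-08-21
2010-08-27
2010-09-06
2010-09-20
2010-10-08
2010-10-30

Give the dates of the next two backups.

Intervals are 6, 10, 14, 18, 22 days — an arithmetic progression with common difference 4.
Next gap: 26 days. 2010-10-30 + 26 days = 2010-11-25.
Next gap: 30 days. 2010-11-25 + 30 days = 2010-12-25.

2010-11-25, 2010-12-25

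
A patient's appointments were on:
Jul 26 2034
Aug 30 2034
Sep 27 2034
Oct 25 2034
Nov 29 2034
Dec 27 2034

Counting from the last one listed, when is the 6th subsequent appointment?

Jun 27 2035

These are Wednesdays with 35, 28, 28, 35, 28-day gaps.
Each is the final Wednesday of its month — Aug 30 2034 is past the 28th, so '4th Wednesday' doesn't fit.
January 2035 ends with Wednesday Jan 31 2035.
February 2035 ends with Wednesday Feb 28 2035.
March 2035 ends with Wednesday Mar 28 2035.
April 2035 ends with Wednesday Apr 25 2035.
May 2035 ends with Wednesday May 30 2035.
Last Wednesday of June 2035: Jun 27 2035.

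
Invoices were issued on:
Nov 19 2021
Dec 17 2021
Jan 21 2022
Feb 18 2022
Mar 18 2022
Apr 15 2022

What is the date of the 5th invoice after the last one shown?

Sep 16 2022

These are Fridays at 28- or 35-day spacing (28, 35, 28, 28, 28).
The pattern: 3rd Friday of the month.
3rd Friday of May 2022: May 20 2022.
3rd Friday of June 2022: Jun 17 2022.
3rd Friday of July 2022: Jul 15 2022.
3rd Friday of August 2022: Aug 19 2022.
3rd Friday of September 2022: Sep 16 2022.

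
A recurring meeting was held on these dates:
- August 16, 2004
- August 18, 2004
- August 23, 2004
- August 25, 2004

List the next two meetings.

August 30, 2004; September 1, 2004

The gap pattern 2, 5, 2 repeats every 2 events.
These are the Mondays and Wednesdays of each week.
Next Monday: August 30, 2004.
The following Wednesday is September 1, 2004.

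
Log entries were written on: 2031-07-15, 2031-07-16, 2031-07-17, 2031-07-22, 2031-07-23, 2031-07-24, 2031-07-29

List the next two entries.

2031-07-30, 2031-07-31

The gap pattern 1, 1, 5, 1, 1, 5 repeats every 3 events.
These are the Tuesdays, Wednesdays and Thursdays of each week.
The following Wednesday is 2031-07-30.
The following Thursday is 2031-07-31.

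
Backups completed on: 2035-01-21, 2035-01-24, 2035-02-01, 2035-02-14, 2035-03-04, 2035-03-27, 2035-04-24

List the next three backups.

2035-05-27, 2035-07-04, 2035-08-16

Intervals are 3, 8, 13, 18, 23, 28 days — an arithmetic progression with common difference 5.
Next gap: 33 days. 2035-04-24 + 33 days = 2035-05-27.
Next gap: 38 days. 2035-05-27 + 38 days = 2035-07-04.
Next gap: 43 days. 2035-07-04 + 43 days = 2035-08-16.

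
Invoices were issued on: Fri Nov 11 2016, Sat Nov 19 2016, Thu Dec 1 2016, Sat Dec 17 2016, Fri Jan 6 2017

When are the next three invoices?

The spacing grows by 4 each time: 8, 12, 16, 20 days.
Next gap: 24 days. Fri Jan 6 2017 + 24 days = Mon Jan 30 2017.
Next gap: 28 days. Mon Jan 30 2017 + 28 days = Mon Feb 27 2017.
Next gap: 32 days. Mon Feb 27 2017 + 32 days = Fri Mar 31 2017.

Mon Jan 30 2017, Mon Feb 27 2017, Fri Mar 31 2017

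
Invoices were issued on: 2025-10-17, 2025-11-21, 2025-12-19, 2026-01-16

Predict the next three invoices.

All dates are Fridays, 35, 28, 28 days apart.
Specifically, the 3rd Friday of each month.
February 2026 — 3rd Friday is 2026-02-20.
March 2026 — 3rd Friday is 2026-03-20.
April 2026 — 3rd Friday is 2026-04-17.

2026-02-20, 2026-03-20, 2026-04-17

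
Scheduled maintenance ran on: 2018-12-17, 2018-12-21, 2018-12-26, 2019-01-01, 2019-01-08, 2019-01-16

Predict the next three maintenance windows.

2019-01-25, 2019-02-04, 2019-02-15

Intervals are 4, 5, 6, 7, 8 days — an arithmetic progression with common difference 1.
Next gap: 9 days. 2019-01-16 + 9 days = 2019-01-25.
Next gap: 10 days. 2019-01-25 + 10 days = 2019-02-04.
Next gap: 11 days. 2019-02-04 + 11 days = 2019-02-15.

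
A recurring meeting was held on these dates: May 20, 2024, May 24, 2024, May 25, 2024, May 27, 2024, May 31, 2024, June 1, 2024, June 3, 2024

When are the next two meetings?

June 7, 2024; June 8, 2024

The gap pattern 4, 1, 2, 4, 1, 2 repeats every 3 events.
These are the Mondays, Fridays and Saturdays of each week.
Next Friday: June 7, 2024.
The following Saturday is June 8, 2024.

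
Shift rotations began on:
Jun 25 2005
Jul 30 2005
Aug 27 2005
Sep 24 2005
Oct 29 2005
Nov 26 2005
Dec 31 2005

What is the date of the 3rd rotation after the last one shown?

Mar 25 2006

All Saturdays; the gaps (35, 28, 28, 35, 28, 35) vary with month length.
This is the last Saturday of each month.
January 2006 ends with Saturday Jan 28 2006.
February 2006 ends with Saturday Feb 25 2006.
Last Saturday of March 2006: Mar 25 2006.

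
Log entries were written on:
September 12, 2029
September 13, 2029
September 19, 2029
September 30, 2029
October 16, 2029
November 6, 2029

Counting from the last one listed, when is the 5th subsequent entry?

The spacing grows by 5 each time: 1, 6, 11, 16, 21 days.
Next gap: 26 days. November 6, 2029 + 26 days = December 2, 2029.
Next gap: 31 days. December 2, 2029 + 31 days = January 2, 2030.
Next gap: 36 days. January 2, 2030 + 36 days = February 7, 2030.
Next gap: 41 days. February 7, 2030 + 41 days = March 20, 2030.
Next gap: 46 days. March 20, 2030 + 46 days = May 5, 2030.

May 5, 2030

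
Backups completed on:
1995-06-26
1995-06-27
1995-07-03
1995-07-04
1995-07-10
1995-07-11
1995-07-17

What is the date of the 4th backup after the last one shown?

The gap pattern 1, 6, 1, 6, 1, 6 repeats every 2 events.
These are the Mondays and Tuesdays of each week.
The following Tuesday is 1995-07-18.
Next Monday: 1995-07-24.
The following Tuesday is 1995-07-25.
The following Monday is 1995-07-31.

1995-07-31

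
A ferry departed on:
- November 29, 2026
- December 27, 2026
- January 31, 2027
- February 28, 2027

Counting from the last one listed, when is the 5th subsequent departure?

July 25, 2027

Every date is a Sunday; gaps 28, 35, 28 days.
Each is the last Sunday of its month (at least one falls on the 29th or later, ruling out '4th Sunday').
March 2027 ends with Sunday March 28, 2027.
April 2027 ends with Sunday April 25, 2027.
Last Sunday of May 2027: May 30, 2027.
Last Sunday of June 2027: June 27, 2027.
Last Sunday of July 2027: July 25, 2027.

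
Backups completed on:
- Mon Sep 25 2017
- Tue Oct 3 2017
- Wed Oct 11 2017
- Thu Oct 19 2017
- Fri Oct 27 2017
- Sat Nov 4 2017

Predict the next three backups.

Every event comes 8 days after the last (8, 8, 8, 8, 8).
Sat Nov 4 2017 + 8 days = Sun Nov 12 2017.
Sun Nov 12 2017 + 8 days = Mon Nov 20 2017.
Mon Nov 20 2017 + 8 days = Tue Nov 28 2017.

Sun Nov 12 2017, Mon Nov 20 2017, Tue Nov 28 2017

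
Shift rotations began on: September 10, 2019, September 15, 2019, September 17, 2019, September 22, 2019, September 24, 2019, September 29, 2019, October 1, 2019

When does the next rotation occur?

October 6, 2019

The gap pattern 5, 2, 5, 2, 5, 2 repeats every 2 events.
These are the Tuesdays and Sundays of each week.
Next Sunday: October 6, 2019.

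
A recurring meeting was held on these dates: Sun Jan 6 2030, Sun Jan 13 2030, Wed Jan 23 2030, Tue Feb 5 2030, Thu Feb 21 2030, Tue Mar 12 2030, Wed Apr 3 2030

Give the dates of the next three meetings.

Gaps: 7, 10, 13, 16, 19, 22 days — each gap is 3 larger than the previous one.
Next gap: 25 days. Wed Apr 3 2030 + 25 days = Sun Apr 28 2030.
Next gap: 28 days. Sun Apr 28 2030 + 28 days = Sun May 26 2030.
Next gap: 31 days. Sun May 26 2030 + 31 days = Wed Jun 26 2030.

Sun Apr 28 2030, Sun May 26 2030, Wed Jun 26 2030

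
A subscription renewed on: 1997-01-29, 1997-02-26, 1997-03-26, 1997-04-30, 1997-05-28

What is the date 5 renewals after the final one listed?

1997-10-29

Every date is a Wednesday; gaps 28, 28, 35, 28 days.
Each is the last Wednesday of its month (at least one falls on the 29th or later, ruling out '4th Wednesday').
June 1997 ends with Wednesday 1997-06-25.
Last Wednesday of July 1997: 1997-07-30.
August 1997 ends with Wednesday 1997-08-27.
Last Wednesday of September 1997: 1997-09-24.
Last Wednesday of October 1997: 1997-10-29.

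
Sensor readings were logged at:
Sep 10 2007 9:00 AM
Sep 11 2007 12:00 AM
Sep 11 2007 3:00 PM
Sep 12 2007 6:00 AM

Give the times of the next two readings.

Sep 12 2007 9:00 PM, Sep 13 2007 12:00 PM

Gaps: 15, 15, 15 hours — each event is 15 hours after the previous one.
Sep 12 2007 6:00 AM + 15 h = Sep 12 2007 9:00 PM.
Sep 12 2007 9:00 PM + 15 h = Sep 13 2007 12:00 PM.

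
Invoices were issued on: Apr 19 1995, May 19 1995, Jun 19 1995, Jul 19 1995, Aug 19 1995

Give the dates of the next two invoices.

Sep 19 1995, Oct 19 1995

The day-of-month is always 19 (30, 31, 30, 31 days between events).
So this recurs on the 19th of each month.
Next: September 1995 → Sep 19 1995.
October 1995: Oct 19 1995.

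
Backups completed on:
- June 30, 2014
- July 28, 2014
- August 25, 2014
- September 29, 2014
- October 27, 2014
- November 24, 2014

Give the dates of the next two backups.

All Mondays; the gaps (28, 28, 35, 28, 28) vary with month length.
This is the last Monday of each month.
Last Monday of December 2014: December 29, 2014.
Last Monday of January 2015: January 26, 2015.

December 29, 2014; January 26, 2015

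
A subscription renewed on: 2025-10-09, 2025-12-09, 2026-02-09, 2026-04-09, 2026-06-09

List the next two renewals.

2026-08-09, 2026-10-09

The day-of-month is always 9 (61, 62, 59, 61 days between events).
So this recurs on the 9th of every 2 months.
August 2026: 2026-08-09.
October 2026: 2026-10-09.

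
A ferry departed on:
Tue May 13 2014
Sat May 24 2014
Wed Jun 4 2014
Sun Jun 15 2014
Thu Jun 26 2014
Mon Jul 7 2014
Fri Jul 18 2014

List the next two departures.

Tue Jul 29 2014, Sat Aug 9 2014

Gaps between consecutive events: 11, 11, 11, 11, 11, 11 days — a constant 11-day interval.
Fri Jul 18 2014 + 11 days = Tue Jul 29 2014.
Tue Jul 29 2014 + 11 days = Sat Aug 9 2014.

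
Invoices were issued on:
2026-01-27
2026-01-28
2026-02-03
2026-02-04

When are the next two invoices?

The gap pattern 1, 6, 1 repeats every 2 events.
These are the Tuesdays and Wednesdays of each week.
Next Tuesday: 2026-02-10.
Next Wednesday: 2026-02-11.

2026-02-10, 2026-02-11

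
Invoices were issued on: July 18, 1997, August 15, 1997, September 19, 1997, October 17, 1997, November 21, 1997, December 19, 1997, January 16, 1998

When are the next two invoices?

February 20, 1998; March 20, 1998

Gaps: 28, 35, 28, 35, 28, 28 days — a mix of 28 and 35. Every date is a Friday.
Each is the 3rd Friday of its month.
3rd Friday of February 1998: February 20, 1998.
3rd Friday of March 1998: March 20, 1998.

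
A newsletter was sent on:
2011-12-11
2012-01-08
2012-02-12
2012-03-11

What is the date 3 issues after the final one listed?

Gaps: 28, 35, 28 days — a mix of 28 and 35. Every date is a Sunday.
Each is the 2nd Sunday of its month.
April 2012 — 2nd Sunday is 2012-04-08.
May 2012 — 2nd Sunday is 2012-05-13.
2nd Sunday of June 2012: 2012-06-10.

2012-06-10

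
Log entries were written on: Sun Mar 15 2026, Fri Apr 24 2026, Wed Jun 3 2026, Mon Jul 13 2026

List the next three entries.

The spacing is 40, 40, 40 days — always 40 days.
Mon Jul 13 2026 + 40 days = Sat Aug 22 2026.
Sat Aug 22 2026 + 40 days = Thu Oct 1 2026.
Thu Oct 1 2026 + 40 days = Tue Nov 10 2026.

Sat Aug 22 2026, Thu Oct 1 2026, Tue Nov 10 2026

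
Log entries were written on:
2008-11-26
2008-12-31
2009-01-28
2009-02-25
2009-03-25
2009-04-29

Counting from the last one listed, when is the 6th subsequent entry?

2009-10-28

All Wednesdays; the gaps (35, 28, 28, 28, 35) vary with month length.
This is the last Wednesday of each month.
May 2009 ends with Wednesday 2009-05-27.
June 2009 ends with Wednesday 2009-06-24.
July 2009 ends with Wednesday 2009-07-29.
August 2009 ends with Wednesday 2009-08-26.
September 2009 ends with Wednesday 2009-09-30.
October 2009 ends with Wednesday 2009-10-28.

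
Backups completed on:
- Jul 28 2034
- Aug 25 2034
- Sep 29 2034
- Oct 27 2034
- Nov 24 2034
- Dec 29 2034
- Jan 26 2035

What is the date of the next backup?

Feb 23 2035

These are Fridays with 28, 35, 28, 28, 35, 28-day gaps.
Each is the final Friday of its month — Sep 29 2034 is past the 28th, so '4th Friday' doesn't fit.
February 2035 ends with Friday Feb 23 2035.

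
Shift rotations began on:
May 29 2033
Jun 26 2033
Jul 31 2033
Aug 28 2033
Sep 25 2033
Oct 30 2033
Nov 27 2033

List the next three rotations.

Dec 25 2033, Jan 29 2034, Feb 26 2034

All Sundays; the gaps (28, 35, 28, 28, 35, 28) vary with month length.
This is the last Sunday of each month.
December 2033 ends with Sunday Dec 25 2033.
Last Sunday of January 2034: Jan 29 2034.
February 2034 ends with Sunday Feb 26 2034.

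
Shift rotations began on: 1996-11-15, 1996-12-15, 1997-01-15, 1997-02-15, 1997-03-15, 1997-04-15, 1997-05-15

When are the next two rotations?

1997-06-15, 1997-07-15

The day-of-month is always 15 (30, 31, 31, 28, 31, 30 days between events).
So this recurs on the 15th of each month.
Next: June 1997 → 1997-06-15.
July 1997: 1997-07-15.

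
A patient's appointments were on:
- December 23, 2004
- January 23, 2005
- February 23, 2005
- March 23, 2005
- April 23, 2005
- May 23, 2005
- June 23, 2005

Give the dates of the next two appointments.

Each date is the 23rd; the gaps (31, 31, 28, 31, 30, 31) track the month lengths.
The rule is the 23rd of each month.
July 2005: July 23, 2005.
August 2005: August 23, 2005.

July 23, 2005; August 23, 2005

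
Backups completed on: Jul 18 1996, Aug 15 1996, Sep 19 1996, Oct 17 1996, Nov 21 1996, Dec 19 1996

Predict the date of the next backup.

Jan 16 1997

All dates are Thursdays, 28, 35, 28, 35, 28 days apart.
Specifically, the 3rd Thursday of each month.
January 1997 — 3rd Thursday is Jan 16 1997.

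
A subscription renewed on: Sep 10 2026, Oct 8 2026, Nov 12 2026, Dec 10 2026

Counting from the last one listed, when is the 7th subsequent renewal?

Gaps: 28, 35, 28 days — a mix of 28 and 35. Every date is a Thursday.
Each is the 2nd Thursday of its month.
January 2027 — 2nd Thursday is Jan 14 2027.
February 2027 — 2nd Thursday is Feb 11 2027.
March 2027 — 2nd Thursday is Mar 11 2027.
April 2027 — 2nd Thursday is Apr 8 2027.
May 2027 — 2nd Thursday is May 13 2027.
2nd Thursday of June 2027: Jun 10 2027.
July 2027 — 2nd Thursday is Jul 8 2027.

Jul 8 2027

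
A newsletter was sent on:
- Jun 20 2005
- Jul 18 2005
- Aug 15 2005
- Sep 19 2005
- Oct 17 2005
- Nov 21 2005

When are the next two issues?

Gaps: 28, 28, 35, 28, 35 days — a mix of 28 and 35. Every date is a Monday.
Each is the 3rd Monday of its month.
December 2005 — 3rd Monday is Dec 19 2005.
3rd Monday of January 2006: Jan 16 2006.

Dec 19 2005, Jan 16 2006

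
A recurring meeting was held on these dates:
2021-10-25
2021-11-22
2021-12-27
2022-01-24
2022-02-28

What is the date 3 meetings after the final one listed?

All dates are Mondays, 28, 35, 28, 35 days apart.
Specifically, the 4th Monday of each month.
March 2022 — 4th Monday is 2022-03-28.
April 2022 — 4th Monday is 2022-04-25.
May 2022 — 4th Monday is 2022-05-23.

2022-05-23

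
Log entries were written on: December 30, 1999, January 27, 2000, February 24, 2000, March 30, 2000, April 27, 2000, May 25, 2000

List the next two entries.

June 29, 2000; July 27, 2000

All Thursdays; the gaps (28, 28, 35, 28, 28) vary with month length.
This is the last Thursday of each month.
June 2000 ends with Thursday June 29, 2000.
July 2000 ends with Thursday July 27, 2000.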